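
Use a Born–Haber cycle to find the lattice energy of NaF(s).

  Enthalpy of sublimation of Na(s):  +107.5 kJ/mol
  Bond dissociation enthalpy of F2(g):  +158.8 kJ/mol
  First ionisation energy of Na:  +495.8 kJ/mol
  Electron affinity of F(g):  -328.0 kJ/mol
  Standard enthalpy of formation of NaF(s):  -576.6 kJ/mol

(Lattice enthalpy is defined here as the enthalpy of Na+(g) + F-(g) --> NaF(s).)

U = -931.3 kJ/mol

ΔHf° = 1·ΔHsub + 1·(ΣIE) + 1/2·D(F2) + 1·EA + U
-576.6 = 1·(+107.5) + 1·(+495.8) + 1/2·(+158.8) + 1·(-328.0) + U
U = -576.6 − (+354.7) = -931.3 kJ/mol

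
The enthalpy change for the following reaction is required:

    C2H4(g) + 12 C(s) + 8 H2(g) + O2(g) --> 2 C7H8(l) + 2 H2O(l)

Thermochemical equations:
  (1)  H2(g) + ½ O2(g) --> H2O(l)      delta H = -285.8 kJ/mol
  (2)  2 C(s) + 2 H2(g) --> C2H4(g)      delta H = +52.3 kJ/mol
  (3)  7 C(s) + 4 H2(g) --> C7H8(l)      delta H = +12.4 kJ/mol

delta H = -599.1 kJ/mol

(1) × 2 (scale by 2 for the 2 H2O(l)): (2)·(-285.8) = -571.6 kJ/mol
(2) reversed (reverse to put C2H4(g) on the reactant side): -52.3 kJ/mol
(3) × 2 (×2 to match 2 C7H8(l) in the target): (2)·(+12.4) = +24.8 kJ/mol
Summing the manipulated equations, delta H = (-571.6) + (-52.3) + (+24.8) = -599.1 kJ/mol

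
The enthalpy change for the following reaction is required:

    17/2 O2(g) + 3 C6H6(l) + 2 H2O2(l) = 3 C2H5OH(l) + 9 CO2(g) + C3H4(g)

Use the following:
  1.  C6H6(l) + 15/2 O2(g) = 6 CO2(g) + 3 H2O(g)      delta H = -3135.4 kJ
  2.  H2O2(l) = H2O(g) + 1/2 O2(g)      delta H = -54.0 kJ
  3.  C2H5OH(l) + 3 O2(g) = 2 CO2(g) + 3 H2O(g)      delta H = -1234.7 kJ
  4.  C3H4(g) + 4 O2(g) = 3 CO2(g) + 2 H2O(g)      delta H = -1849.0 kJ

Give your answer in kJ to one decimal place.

delta H = -3961.1 kJ

eq. 1 × 3 (scale by 3 for the 3 C6H6(l)): (3)·(-3135.4) = -9406.2 kJ
eq. 2 × 2 (scale by 2 for the 2 H2O2(l)): (2)·(-54.0) = -108.0 kJ
eq. 3 reversed and × 3 (C2H5OH(l) must end up as a product; scale by 3 for the 3 C2H5OH(l)): (-3)·(-1234.7) = +3704.1 kJ
eq. 4 reversed (C3H4(g) must end up as a product): +1849.0 kJ
By Hess's law, delta H = (3)·(-3135.4) + (2)·(-54.0) + (-3)·(-1234.7) + (-1)·(-1849.0) = -3961.1 kJ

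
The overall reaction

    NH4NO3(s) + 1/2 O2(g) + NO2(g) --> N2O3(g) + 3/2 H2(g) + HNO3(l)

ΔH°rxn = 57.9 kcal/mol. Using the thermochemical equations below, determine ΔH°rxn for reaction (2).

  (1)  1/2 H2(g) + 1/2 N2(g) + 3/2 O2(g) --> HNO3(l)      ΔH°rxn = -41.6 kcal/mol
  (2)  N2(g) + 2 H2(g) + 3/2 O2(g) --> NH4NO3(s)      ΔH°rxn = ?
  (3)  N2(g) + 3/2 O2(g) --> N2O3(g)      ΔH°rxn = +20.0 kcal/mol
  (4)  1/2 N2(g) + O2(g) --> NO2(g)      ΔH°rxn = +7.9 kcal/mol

ΔH°rxn = -87.4 kcal/mol

(1) as written (HNO3(l) already on the product side): -41.6 kcal/mol
(2) reversed (NH4NO3(s) must end up as a reactant): contributes −x
(3) as written (N2O3(g) already on the product side): +20.0 kcal/mol
(4) reversed (reverse to put NO2(g) on the reactant side): -7.9 kcal/mol
+57.9 = (-41.6) + (+20.0) + (-7.9) − x
x = (+57.9 − (-29.5)) / (-1) = -87.4 kcal/mol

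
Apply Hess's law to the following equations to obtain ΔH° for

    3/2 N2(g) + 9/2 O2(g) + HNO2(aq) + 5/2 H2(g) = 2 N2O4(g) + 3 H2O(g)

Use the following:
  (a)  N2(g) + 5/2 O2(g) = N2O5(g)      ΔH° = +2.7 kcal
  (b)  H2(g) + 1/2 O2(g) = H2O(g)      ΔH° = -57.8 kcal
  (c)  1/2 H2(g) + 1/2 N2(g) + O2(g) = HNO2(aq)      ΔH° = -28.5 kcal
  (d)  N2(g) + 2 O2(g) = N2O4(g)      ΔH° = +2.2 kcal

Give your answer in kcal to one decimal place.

(a): not needed (N2O5(g) appears nowhere else).
(b) × 3 (scale by 3 for the 3 H2O(g)): (3)·(-57.8) = -173.4 kcal
(c) reversed (HNO2(aq) must end up as a reactant): +28.5 kcal
(d) × 2 (×2 to match 2 N2O4(g) in the target): (2)·(+2.2) = +4.4 kcal
ΔH° = (-173.4) + (+28.5) + (+4.4) = -140.5 kcal

ΔH° = -140.5 kcal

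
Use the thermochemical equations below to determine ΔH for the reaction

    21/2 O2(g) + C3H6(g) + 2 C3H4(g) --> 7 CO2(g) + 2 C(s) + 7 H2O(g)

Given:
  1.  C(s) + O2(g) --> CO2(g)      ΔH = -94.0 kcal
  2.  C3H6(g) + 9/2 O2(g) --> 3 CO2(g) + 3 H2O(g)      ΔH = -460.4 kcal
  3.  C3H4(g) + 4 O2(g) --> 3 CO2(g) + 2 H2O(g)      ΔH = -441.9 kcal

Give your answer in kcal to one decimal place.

ΔH = -1156.2 kcal

eq. 1 reversed and × 2: (-2)·(-94.0) = +188.0 kcal
eq. 2 as written: -460.4 kcal
eq. 3 × 2: (2)·(-441.9) = -883.8 kcal
ΔH = (+188.0) + (-460.4) + (-883.8) = -1156.2 kcal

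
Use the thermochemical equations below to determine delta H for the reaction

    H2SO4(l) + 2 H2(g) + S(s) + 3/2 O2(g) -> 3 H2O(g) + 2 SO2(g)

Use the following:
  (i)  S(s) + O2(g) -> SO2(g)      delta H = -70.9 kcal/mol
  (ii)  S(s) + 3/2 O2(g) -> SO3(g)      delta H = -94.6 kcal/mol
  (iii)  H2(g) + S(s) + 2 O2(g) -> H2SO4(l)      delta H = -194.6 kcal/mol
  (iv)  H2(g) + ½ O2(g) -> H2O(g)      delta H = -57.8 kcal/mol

delta H = -120.6 kcal/mol

(i) × 2 (×2 to match 2 SO2(g) in the target): (2)·(-70.9) = -141.8 kcal/mol
(ii): not needed (SO3(g) appears nowhere else).
(iii) reversed (reverse to put H2SO4(l) on the reactant side): +194.6 kcal/mol
(iv) × 3 (×3 to match 3 H2O(g) in the target): (3)·(-57.8) = -173.4 kcal/mol
delta H = (2)·(-70.9) + (-1)·(-194.6) + (3)·(-57.8) = -120.6 kcal/mol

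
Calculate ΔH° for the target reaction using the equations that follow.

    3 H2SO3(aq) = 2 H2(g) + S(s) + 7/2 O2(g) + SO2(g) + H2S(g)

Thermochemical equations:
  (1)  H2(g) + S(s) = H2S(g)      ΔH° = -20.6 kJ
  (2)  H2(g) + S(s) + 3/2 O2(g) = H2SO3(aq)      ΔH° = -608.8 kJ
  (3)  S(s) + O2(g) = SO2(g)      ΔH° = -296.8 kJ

(1) as written: -20.6 kJ
(2) reversed and × 3: (-3)·(-608.8) = +1826.4 kJ
(3) as written: -296.8 kJ
ΔH° = (1)·(-20.6) + (-3)·(-608.8) + (1)·(-296.8) = 1509.0 kJ

ΔH° = 1509.0 kJ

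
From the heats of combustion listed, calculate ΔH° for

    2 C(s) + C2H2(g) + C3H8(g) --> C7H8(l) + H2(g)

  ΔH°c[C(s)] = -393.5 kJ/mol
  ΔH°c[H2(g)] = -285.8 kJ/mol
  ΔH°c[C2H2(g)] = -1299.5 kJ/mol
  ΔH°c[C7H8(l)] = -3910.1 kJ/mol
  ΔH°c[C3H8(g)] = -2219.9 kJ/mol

ΔH° = -110.5 kJ/mol

Using ΔH = Σ nΔHc°(reactants) − Σ nΔHc°(products):
= [2·(-393.5) + 1·(-1299.5) + 1·(-2219.9)] − [1·(-3910.1) + 1·(-285.8)]
= -110.5 kJ/mol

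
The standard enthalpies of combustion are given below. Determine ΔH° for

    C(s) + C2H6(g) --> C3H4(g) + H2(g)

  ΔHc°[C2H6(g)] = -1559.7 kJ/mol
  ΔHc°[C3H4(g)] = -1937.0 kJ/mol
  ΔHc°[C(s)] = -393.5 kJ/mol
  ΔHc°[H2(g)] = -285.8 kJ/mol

ΔH° = 269.6 kJ/mol

Using ΔH = Σ nΔHc°(reactants) − Σ nΔHc°(products):
= [1·(-393.5) + 1·(-1559.7)] − [1·(-1937.0) + 1·(-285.8)]
= 269.6 kJ/mol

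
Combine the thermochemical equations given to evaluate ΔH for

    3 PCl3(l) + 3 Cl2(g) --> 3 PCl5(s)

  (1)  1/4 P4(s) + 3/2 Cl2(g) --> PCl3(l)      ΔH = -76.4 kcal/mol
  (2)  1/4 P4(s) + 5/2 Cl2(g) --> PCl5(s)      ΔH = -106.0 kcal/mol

(1) reversed and × 3: (-3)·(-76.4) = +229.2 kcal/mol
(2) × 3: (3)·(-106.0) = -318.0 kcal/mol
ΔH = (+229.2) + (-318.0) = -88.8 kcal/mol

ΔH = -88.8 kcal/mol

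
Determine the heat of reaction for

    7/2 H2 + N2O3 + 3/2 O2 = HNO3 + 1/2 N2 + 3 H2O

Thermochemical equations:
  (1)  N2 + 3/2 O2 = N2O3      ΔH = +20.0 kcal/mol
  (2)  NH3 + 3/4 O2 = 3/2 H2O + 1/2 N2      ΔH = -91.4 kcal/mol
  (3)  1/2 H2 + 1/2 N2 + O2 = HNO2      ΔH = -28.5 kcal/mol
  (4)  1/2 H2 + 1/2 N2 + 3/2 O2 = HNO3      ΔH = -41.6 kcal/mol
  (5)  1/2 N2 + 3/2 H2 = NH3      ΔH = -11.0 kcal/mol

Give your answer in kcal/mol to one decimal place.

ΔH = -266.4 kcal/mol

(1) reversed (N2O3 must end up as a reactant): -20.0 kcal/mol
(2) × 2 (×2 to match 3 H2O in the target): (2)·(-91.4) = -182.8 kcal/mol
(3): not needed (HNO2 appears nowhere else).
(4) as written (HNO3 already on the product side): -41.6 kcal/mol
(5) × 2: (2)·(-11.0) = -22.0 kcal/mol
Combining the equations, ΔH = (-20.0) + (-182.8) + (-41.6) + (-22.0) = -266.4 kcal/mol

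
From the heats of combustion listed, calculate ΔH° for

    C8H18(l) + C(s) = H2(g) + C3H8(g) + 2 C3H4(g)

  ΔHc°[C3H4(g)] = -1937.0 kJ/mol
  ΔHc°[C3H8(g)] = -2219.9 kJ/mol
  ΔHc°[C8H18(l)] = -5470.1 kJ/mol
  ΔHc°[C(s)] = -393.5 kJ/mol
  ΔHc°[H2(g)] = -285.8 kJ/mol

With combustion enthalpies, reactants minus products:
= [1·(-5470.1) + 1·(-393.5)] − [1·(-285.8) + 1·(-2219.9) + 2·(-1937.0)]
= 516.1 kJ/mol

ΔH° = 516.1 kJ/mol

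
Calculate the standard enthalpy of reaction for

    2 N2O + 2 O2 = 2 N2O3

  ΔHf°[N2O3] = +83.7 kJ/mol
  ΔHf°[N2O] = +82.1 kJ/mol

ΔHrxn = 3.2 kJ/mol

Products: 2·(+83.7) = +167.4
Reactants: 2·(+82.1) + 2·(+0.0) = +164.2
ΔHrxn = (+167.4) − (+164.2) = 3.2 kJ/mol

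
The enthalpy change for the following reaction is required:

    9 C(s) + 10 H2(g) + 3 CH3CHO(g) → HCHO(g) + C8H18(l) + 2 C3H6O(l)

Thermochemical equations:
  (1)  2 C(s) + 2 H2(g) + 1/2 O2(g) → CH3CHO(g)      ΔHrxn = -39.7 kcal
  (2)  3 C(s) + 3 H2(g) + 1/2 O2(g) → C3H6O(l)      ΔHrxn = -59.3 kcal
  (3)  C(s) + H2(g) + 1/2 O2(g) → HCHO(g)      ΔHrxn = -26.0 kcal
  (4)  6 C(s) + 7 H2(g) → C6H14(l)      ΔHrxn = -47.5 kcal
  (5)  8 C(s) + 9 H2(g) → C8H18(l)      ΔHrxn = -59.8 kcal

(1) reversed and × 3 (reverse to put CH3CHO(g) on the reactant side; scale by 3 for the 3 CH3CHO(g)): (-3)·(-39.7) = +119.1 kcal
(2) × 2 (×2 to match 2 C3H6O(l) in the target): (2)·(-59.3) = -118.6 kcal
(3) as written (HCHO(g) already on the product side): -26.0 kcal
(4): not needed (C6H14(l) appears nowhere else).
(5) as written (C8H18(l) already on the product side): -59.8 kcal
By Hess's law, ΔHrxn = (+119.1) + (-118.6) + (-26.0) + (-59.8) = -85.3 kcal

ΔHrxn = -85.3 kcal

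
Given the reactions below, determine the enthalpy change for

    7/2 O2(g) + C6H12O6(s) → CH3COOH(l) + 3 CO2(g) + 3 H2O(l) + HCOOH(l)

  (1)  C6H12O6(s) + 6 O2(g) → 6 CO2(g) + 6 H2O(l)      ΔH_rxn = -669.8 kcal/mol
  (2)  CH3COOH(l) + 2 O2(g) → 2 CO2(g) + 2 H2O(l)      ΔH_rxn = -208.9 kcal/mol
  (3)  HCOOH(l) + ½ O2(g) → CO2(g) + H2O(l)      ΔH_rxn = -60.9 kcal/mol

ΔH_rxn = -400.0 kcal/mol

(1) as written (C6H12O6(s) already on the reactant side): -669.8 kcal/mol
(2) reversed (reverse to put CH3COOH(l) on the product side): +208.9 kcal/mol
(3) reversed (HCOOH(l) must end up as a product): +60.9 kcal/mol
Combining the equations, ΔH_rxn = (-669.8) + (+208.9) + (+60.9) = -400.0 kcal/mol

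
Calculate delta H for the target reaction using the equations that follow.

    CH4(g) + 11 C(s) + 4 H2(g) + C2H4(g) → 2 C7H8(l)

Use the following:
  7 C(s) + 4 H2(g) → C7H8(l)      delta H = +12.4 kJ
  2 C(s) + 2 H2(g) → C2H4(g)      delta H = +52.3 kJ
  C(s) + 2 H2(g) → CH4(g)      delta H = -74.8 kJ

equation 1 × 2: (2)·(+12.4) = +24.8 kJ
equation 2 reversed: -52.3 kJ
equation 3 reversed: +74.8 kJ
delta H = (2)·(+12.4) + (-1)·(+52.3) + (-1)·(-74.8) = 47.3 kJ

delta H = 47.3 kJ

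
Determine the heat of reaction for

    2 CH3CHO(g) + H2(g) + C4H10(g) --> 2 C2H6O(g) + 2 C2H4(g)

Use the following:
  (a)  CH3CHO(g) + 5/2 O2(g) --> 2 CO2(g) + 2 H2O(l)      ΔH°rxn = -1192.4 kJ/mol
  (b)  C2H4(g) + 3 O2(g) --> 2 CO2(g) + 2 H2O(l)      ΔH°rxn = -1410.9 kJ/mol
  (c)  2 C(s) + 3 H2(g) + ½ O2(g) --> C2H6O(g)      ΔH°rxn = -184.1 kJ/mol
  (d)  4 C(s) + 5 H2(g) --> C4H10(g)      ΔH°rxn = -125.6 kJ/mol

ΔH°rxn = 194.4 kJ/mol

(a) × 2 (×2 to match 2 CH3CHO(g) in the target): (2)·(-1192.4) = -2384.8 kJ/mol
(b) reversed and × 2 (C2H4(g) must end up as a product; scale by 2 for the 2 C2H4(g)): (-2)·(-1410.9) = +2821.8 kJ/mol
(c) × 2 (scale by 2 for the 2 C2H6O(g)): (2)·(-184.1) = -368.2 kJ/mol
(d) reversed (reverse to put C4H10(g) on the reactant side): +125.6 kJ/mol
ΔH°rxn = (2)·(-1192.4) + (-2)·(-1410.9) + (2)·(-184.1) + (-1)·(-125.6) = 194.4 kJ/mol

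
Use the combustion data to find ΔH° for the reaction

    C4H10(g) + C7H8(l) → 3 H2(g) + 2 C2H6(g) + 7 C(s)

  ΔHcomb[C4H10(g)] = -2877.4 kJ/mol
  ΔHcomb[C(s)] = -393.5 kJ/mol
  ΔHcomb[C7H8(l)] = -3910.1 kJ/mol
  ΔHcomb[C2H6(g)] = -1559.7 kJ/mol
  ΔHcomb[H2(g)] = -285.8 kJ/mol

Using ΔH = Σ nΔHc°(reactants) − Σ nΔHc°(products):
= [1·(-2877.4) + 1·(-3910.1)] − [3·(-285.8) + 2·(-1559.7) + 7·(-393.5)]
= -56.2 kJ/mol

ΔH° = -56.2 kJ/mol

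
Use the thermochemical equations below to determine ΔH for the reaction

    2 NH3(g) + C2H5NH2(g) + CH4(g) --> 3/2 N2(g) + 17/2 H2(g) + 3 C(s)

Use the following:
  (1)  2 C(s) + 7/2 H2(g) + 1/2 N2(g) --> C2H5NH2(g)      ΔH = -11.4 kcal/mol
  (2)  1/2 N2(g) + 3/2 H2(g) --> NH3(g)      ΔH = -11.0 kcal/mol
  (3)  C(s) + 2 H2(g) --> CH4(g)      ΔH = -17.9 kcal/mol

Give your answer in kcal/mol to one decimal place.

(1) reversed (C2H5NH2(g) must end up as a reactant): +11.4 kcal/mol
(2) reversed and × 2 (reverse to put NH3(g) on the reactant side; ×2 to match 2 NH3(g) in the target): (-2)·(-11.0) = +22.0 kcal/mol
(3) reversed (CH4(g) must end up as a reactant): +17.9 kcal/mol
Summing the manipulated equations, ΔH = (-1)·(-11.4) + (-2)·(-11.0) + (-1)·(-17.9) = 51.3 kcal/mol

ΔH = 51.3 kcal/mol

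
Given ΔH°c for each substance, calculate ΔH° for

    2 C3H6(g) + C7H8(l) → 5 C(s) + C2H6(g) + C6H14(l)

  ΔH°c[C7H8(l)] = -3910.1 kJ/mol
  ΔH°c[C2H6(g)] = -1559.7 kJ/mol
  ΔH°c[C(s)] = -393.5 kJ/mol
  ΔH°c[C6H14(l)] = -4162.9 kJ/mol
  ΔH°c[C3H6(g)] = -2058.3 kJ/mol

With combustion enthalpies, reactants minus products:
= [2·(-2058.3) + 1·(-3910.1)] − [5·(-393.5) + 1·(-1559.7) + 1·(-4162.9)]
= -336.6 kJ/mol

ΔH° = -336.6 kJ/mol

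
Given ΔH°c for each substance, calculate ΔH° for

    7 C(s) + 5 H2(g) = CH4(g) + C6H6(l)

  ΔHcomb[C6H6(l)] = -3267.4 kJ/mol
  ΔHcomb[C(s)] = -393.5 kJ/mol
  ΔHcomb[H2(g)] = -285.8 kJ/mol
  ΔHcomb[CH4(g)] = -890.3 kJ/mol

ΔH° = -25.8 kJ/mol

Using ΔH = Σ nΔHc°(reactants) − Σ nΔHc°(products):
= [7·(-393.5) + 5·(-285.8)] − [1·(-890.3) + 1·(-3267.4)]
= -25.8 kJ/mol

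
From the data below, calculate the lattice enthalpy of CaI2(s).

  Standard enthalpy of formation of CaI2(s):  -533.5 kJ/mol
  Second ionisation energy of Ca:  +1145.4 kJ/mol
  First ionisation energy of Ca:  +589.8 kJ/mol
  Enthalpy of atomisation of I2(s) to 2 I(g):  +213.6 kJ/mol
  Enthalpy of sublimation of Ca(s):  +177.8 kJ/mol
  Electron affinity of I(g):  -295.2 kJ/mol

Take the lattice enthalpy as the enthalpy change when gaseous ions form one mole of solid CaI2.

ΔHf° = 1·ΔHsub + 1·(ΣIE) + 1·D(I2) + 2·EA + U
-533.5 = 1·(+177.8) + 1·(+1735.2) + 1·(+213.6) + 2·(-295.2) + U
U = -533.5 − (+1536.2) = -2069.7 kJ/mol

U = -2069.7 kJ/mol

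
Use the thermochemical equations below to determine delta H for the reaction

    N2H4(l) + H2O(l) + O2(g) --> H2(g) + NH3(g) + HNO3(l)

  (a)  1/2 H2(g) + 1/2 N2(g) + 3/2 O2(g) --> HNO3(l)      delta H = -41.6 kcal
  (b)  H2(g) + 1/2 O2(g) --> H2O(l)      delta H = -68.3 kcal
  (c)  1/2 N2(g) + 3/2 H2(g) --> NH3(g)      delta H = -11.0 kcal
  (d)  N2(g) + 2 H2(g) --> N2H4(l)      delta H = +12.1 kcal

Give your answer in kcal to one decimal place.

delta H = 3.6 kcal

(a) as written: -41.6 kcal
(b) reversed: +68.3 kcal
(c) as written: -11.0 kcal
(d) reversed: -12.1 kcal
By Hess's law, delta H = (1)·(-41.6) + (-1)·(-68.3) + (1)·(-11.0) + (-1)·(+12.1) = 3.6 kcal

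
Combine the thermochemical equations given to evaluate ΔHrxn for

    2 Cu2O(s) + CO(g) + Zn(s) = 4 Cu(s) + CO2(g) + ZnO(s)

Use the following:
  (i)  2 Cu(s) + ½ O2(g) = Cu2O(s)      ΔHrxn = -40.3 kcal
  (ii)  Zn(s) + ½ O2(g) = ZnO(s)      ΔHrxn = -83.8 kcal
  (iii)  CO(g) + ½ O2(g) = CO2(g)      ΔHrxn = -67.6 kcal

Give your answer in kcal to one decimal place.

(i) reversed and × 2: (-2)·(-40.3) = +80.6 kcal
(ii) as written: -83.8 kcal
(iii) as written: -67.6 kcal
Summing the manipulated equations, ΔHrxn = (-2)·(-40.3) + (1)·(-83.8) + (1)·(-67.6) = -70.8 kcal

ΔHrxn = -70.8 kcal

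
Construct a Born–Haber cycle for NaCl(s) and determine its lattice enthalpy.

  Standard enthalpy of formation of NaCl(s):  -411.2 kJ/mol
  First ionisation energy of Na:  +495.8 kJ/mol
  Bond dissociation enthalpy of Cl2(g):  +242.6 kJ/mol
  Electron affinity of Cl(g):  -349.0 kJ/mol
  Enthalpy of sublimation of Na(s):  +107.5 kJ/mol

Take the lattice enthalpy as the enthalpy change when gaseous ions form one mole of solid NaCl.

U = -786.8 kJ/mol

ΔHf° = 1·ΔHsub + 1·(ΣIE) + 1/2·D(Cl2) + 1·EA + U
-411.2 = 1·(+107.5) + 1·(+495.8) + 1/2·(+242.6) + 1·(-349.0) + U
U = -411.2 − (+375.6) = -786.8 kJ/mol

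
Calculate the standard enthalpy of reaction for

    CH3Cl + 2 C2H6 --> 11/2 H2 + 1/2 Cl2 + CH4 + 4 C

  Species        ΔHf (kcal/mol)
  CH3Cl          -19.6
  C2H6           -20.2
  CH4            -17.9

Products: 11/2·(+0.0) + 1/2·(+0.0) + 1·(-17.9) + 4·(+0.0) = -17.9
Reactants: 1·(-19.6) + 2·(-20.2) = -60.0
ΔH°rxn = (-17.9) − (-60.0) = 42.1 kcal/mol

ΔH°rxn = 42.1 kcal/mol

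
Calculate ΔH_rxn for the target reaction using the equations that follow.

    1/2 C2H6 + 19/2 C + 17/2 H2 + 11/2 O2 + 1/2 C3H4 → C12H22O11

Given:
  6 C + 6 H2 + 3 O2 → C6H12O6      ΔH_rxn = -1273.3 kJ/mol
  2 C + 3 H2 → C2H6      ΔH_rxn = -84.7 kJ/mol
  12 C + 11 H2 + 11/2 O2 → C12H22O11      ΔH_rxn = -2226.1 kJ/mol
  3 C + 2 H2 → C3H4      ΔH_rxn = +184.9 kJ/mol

ΔH_rxn = -2276.2 kJ/mol

equation 1: not needed.
equation 2 reversed and × 1/2: (-1/2)·(-84.7) = +42.35 kJ/mol
equation 3 as written: -2226.1 kJ/mol
equation 4 reversed and × 1/2: (-1/2)·(+184.9) = -92.45 kJ/mol
Since enthalpy is a state function, ΔH_rxn = (-1/2)·(-84.7) + (1)·(-2226.1) + (-1/2)·(+184.9) = -2276.2 kJ/mol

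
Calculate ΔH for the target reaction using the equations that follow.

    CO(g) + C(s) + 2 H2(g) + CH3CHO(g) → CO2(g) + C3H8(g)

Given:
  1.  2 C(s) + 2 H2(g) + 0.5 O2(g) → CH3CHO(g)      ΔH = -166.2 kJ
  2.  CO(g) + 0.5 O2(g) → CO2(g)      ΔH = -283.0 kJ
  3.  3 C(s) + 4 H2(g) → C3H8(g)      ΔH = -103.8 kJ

eq. 1 reversed: +166.2 kJ
eq. 2 as written: -283.0 kJ
eq. 3 as written: -103.8 kJ
Since enthalpy is a state function, ΔH = (+166.2) + (-283.0) + (-103.8) = -220.6 kJ

ΔH = -220.6 kJ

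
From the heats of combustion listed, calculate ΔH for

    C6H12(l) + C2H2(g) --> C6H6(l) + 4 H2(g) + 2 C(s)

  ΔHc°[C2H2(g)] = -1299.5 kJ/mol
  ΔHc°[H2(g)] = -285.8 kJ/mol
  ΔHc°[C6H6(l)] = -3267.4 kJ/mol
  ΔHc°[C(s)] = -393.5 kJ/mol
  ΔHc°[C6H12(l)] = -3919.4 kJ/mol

ΔH = -21.3 kJ/mol

With combustion enthalpies, reactants minus products:
= [1·(-3919.4) + 1·(-1299.5)] − [1·(-3267.4) + 4·(-285.8) + 2·(-393.5)]
= -21.3 kJ/mol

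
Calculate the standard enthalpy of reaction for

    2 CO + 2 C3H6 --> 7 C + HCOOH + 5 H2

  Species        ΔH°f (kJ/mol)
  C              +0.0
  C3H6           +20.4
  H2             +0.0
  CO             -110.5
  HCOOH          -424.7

ΔH°rxn = -244.5 kJ/mol

Products: 7·(+0.0) + 1·(-424.7) + 5·(+0.0) = -424.7
Reactants: 2·(-110.5) + 2·(+20.4) = -180.2
ΔH°rxn = (-424.7) − (-180.2) = -244.5 kJ/mol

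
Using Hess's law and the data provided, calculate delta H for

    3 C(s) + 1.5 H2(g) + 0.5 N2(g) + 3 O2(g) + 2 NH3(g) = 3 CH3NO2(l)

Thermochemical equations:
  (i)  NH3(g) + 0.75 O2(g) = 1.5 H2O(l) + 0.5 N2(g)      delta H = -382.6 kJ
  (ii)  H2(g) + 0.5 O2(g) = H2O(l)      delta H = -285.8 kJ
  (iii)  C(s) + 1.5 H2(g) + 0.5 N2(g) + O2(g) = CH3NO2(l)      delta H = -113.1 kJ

(i) × 2 (×2 to match 2 NH3(g) in the target): (2)·(-382.6) = -765.2 kJ
(ii) reversed and × 3: (-3)·(-285.8) = +857.4 kJ
(iii) × 3 (×3 to match 3 CH3NO2(l) in the target): (3)·(-113.1) = -339.3 kJ
delta H = (-765.2) + (+857.4) + (-339.3) = -247.1 kJ

delta H = -247.1 kJ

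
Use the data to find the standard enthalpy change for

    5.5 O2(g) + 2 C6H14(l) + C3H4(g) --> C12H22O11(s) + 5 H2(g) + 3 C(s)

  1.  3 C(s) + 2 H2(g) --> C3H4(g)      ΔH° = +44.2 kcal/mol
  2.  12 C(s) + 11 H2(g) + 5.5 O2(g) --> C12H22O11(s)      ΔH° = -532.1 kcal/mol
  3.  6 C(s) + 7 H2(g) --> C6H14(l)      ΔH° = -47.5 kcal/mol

eq. 1 reversed: -44.2 kcal/mol
eq. 2 as written: -532.1 kcal/mol
eq. 3 reversed and × 2: (-2)·(-47.5) = +95.0 kcal/mol
Summing the manipulated equations, ΔH° = (-44.2) + (-532.1) + (+95.0) = -481.3 kcal/mol

ΔH° = -481.3 kcal/mol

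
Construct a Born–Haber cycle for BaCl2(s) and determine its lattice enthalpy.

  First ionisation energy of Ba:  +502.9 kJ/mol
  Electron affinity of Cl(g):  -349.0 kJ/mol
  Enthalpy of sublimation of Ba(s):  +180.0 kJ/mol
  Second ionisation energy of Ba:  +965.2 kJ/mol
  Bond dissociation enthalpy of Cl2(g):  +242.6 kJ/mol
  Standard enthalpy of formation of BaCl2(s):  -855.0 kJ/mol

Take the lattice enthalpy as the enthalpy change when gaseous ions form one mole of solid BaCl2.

U = -2047.7 kJ/mol

ΔHf° = 1·ΔHsub + 1·(ΣIE) + 1·D(Cl2) + 2·EA + U
-855.0 = 1·(+180.0) + 1·(+1468.1) + 1·(+242.6) + 2·(-349.0) + U
U = -855.0 − (+1192.7) = -2047.7 kJ/mol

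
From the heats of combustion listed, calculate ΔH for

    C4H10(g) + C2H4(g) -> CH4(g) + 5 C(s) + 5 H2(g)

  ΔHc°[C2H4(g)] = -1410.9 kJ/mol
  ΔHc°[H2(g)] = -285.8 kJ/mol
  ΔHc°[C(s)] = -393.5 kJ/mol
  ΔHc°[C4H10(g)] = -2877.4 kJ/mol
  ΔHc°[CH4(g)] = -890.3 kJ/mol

ΔH = -1.5 kJ/mol

Using ΔH = Σ nΔHc°(reactants) − Σ nΔHc°(products):
= [1·(-2877.4) + 1·(-1410.9)] − [1·(-890.3) + 5·(-393.5) + 5·(-285.8)]
= -1.5 kJ/mol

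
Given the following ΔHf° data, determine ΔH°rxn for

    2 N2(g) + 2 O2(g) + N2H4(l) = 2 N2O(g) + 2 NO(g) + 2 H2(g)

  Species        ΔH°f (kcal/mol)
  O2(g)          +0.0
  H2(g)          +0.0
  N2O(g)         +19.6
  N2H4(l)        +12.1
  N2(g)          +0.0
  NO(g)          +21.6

Products: 2·(+19.6) + 2·(+21.6) + 2·(+0.0) = +82.4
Reactants: 2·(+0.0) + 2·(+0.0) + 1·(+12.1) = +12.1
ΔH°rxn = (+82.4) − (+12.1) = 70.3 kcal/mol

ΔH°rxn = 70.3 kcal/mol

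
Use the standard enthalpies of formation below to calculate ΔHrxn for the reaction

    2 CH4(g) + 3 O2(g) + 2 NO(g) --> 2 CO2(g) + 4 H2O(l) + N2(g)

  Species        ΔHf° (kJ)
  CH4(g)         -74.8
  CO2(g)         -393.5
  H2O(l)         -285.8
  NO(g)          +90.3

ΔHrxn = -1961.2 kJ

ΔH°rxn = Σ nΔHf°(products) − Σ nΔHf°(reactants).
Products: 2·(-393.5) + 4·(-285.8) + 1·(+0.0) = -1930.2
Reactants: 2·(-74.8) + 3·(+0.0) + 2·(+90.3) = +31.0
ΔHrxn = (-1930.2) − (+31.0) = -1961.2 kJ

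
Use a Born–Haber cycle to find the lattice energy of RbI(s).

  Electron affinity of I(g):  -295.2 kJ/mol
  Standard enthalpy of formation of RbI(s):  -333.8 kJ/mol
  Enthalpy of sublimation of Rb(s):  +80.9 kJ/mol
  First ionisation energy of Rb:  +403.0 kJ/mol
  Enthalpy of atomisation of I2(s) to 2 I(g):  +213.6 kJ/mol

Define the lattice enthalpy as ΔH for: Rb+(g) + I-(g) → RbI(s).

U = -629.3 kJ/mol

ΔHf° = 1·ΔHsub + 1·(ΣIE) + 1/2·D(I2) + 1·EA + U
-333.8 = 1·(+80.9) + 1·(+403.0) + 1/2·(+213.6) + 1·(-295.2) + U
U = -333.8 − (+295.5) = -629.3 kJ/mol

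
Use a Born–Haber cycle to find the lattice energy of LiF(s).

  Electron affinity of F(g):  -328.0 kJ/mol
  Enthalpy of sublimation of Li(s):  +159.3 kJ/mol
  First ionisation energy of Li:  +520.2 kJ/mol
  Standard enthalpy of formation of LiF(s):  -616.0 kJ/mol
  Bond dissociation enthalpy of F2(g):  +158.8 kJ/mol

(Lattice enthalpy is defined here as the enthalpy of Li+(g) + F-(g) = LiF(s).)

ΔHf° = 1·ΔHsub + 1·(ΣIE) + 1/2·D(F2) + 1·EA + U
-616.0 = 1·(+159.3) + 1·(+520.2) + 1/2·(+158.8) + 1·(-328.0) + U
U = -616.0 − (+430.9) = -1046.9 kJ/mol

U = -1046.9 kJ/mol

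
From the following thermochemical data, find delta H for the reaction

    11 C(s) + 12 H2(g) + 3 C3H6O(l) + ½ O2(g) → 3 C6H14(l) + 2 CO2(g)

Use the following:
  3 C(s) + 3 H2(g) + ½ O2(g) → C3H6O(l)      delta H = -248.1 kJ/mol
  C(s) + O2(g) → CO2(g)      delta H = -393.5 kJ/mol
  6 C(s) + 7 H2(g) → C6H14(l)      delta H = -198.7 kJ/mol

delta H = -638.8 kJ/mol

equation 1 reversed and × 3 (reverse to put C3H6O(l) on the reactant side; scale by 3 for the 3 C3H6O(l)): (-3)·(-248.1) = +744.3 kJ/mol
equation 2 × 2 (scale by 2 for the 2 CO2(g)): (2)·(-393.5) = -787.0 kJ/mol
equation 3 × 3 (×3 to match 3 C6H14(l) in the target): (3)·(-198.7) = -596.1 kJ/mol
delta H = (+744.3) + (-787.0) + (-596.1) = -638.8 kJ/mol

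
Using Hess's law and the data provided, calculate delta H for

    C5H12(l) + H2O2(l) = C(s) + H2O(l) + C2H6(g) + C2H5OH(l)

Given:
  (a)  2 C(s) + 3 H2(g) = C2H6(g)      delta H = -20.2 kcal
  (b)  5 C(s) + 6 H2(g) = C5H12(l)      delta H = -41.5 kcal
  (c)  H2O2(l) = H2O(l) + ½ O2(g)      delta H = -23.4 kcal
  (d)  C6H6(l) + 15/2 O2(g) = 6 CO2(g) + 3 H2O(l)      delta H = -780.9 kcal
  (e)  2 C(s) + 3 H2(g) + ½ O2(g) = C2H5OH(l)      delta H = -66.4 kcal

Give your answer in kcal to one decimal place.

delta H = -68.5 kcal

(a) as written (C2H6(g) already on the product side): -20.2 kcal
(b) reversed (C5H12(l) must end up as a reactant): +41.5 kcal
(c) as written (H2O2(l) already on the reactant side): -23.4 kcal
(d): not needed (CO2(g) appears nowhere else).
(e) as written (C2H5OH(l) already on the product side): -66.4 kcal
delta H = (1)·(-20.2) + (-1)·(-41.5) + (1)·(-23.4) + (1)·(-66.4) = -68.5 kcal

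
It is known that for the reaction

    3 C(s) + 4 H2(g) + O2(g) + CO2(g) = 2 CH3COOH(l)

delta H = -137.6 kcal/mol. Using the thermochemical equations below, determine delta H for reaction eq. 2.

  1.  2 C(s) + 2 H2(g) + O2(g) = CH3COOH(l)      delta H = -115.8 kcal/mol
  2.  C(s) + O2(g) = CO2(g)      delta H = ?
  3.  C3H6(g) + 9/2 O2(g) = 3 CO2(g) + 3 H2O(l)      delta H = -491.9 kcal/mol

eq. 1 × 2: (2)·(-115.8) = -231.6 kcal/mol
eq. 2 reversed: contributes −x
eq. 3: not needed.
-137.6 = (-231.6) − x
x = (-137.6 − (-231.6)) / (-1) = -94.0 kcal/mol

delta H = -94.0 kcal/mol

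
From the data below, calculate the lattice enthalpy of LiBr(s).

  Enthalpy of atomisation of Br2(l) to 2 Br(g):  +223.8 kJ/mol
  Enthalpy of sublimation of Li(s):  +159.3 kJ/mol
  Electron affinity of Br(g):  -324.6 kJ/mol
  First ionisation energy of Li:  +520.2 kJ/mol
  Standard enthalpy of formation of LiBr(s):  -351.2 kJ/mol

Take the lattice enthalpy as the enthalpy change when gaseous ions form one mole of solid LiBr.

U = -818.0 kJ/mol

ΔHf° = 1·ΔHsub + 1·(ΣIE) + 1/2·D(Br2) + 1·EA + U
-351.2 = 1·(+159.3) + 1·(+520.2) + 1/2·(+223.8) + 1·(-324.6) + U
U = -351.2 − (+466.8) = -818.0 kJ/mol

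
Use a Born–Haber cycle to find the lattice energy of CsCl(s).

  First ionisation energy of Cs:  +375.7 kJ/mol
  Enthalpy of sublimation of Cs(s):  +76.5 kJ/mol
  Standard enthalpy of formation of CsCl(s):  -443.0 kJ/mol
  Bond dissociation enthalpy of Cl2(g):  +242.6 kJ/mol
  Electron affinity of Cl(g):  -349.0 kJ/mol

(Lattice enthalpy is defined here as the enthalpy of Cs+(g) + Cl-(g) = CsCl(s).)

ΔHf° = 1·ΔHsub + 1·(ΣIE) + 1/2·D(Cl2) + 1·EA + U
-443.0 = 1·(+76.5) + 1·(+375.7) + 1/2·(+242.6) + 1·(-349.0) + U
U = -443.0 − (+224.5) = -667.5 kJ/mol

U = -667.5 kJ/mol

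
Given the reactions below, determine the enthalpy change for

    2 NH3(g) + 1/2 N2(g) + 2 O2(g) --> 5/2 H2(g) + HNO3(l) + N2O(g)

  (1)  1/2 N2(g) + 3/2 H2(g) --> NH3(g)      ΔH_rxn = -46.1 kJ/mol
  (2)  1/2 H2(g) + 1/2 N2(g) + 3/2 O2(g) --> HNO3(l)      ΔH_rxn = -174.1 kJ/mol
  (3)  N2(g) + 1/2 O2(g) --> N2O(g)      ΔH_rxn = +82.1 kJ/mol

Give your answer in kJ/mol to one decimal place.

ΔH_rxn = 0.2 kJ/mol

(1) reversed and × 2: (-2)·(-46.1) = +92.2 kJ/mol
(2) as written: -174.1 kJ/mol
(3) as written: +82.1 kJ/mol
ΔH_rxn = (-2)·(-46.1) + (1)·(-174.1) + (1)·(+82.1) = 0.2 kJ/mol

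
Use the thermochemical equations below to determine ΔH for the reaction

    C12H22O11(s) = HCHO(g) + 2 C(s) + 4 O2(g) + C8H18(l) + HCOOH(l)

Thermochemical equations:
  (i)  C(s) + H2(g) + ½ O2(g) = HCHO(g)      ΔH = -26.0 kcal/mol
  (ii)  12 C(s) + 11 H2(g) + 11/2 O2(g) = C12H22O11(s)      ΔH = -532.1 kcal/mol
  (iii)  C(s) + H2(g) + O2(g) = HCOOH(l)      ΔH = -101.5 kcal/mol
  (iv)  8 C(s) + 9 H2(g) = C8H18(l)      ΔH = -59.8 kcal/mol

(i) as written: -26.0 kcal/mol
(ii) reversed: +532.1 kcal/mol
(iii) as written: -101.5 kcal/mol
(iv) as written: -59.8 kcal/mol
ΔH = (1)·(-26.0) + (-1)·(-532.1) + (1)·(-101.5) + (1)·(-59.8) = 344.8 kcal/mol

ΔH = 344.8 kcal/mol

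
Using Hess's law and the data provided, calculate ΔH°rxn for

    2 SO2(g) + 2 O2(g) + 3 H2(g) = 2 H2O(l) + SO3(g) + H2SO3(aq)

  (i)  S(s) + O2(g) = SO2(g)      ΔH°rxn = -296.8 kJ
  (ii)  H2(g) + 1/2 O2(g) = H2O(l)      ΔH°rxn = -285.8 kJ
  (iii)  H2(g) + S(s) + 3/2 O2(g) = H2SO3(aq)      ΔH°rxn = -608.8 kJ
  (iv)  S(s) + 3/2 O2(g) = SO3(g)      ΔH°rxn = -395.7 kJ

ΔH°rxn = -982.5 kJ

(i) reversed and × 2 (SO2(g) must end up as a reactant; ×2 to match 2 SO2(g) in the target): (-2)·(-296.8) = +593.6 kJ
(ii) × 2 (scale by 2 for the 2 H2O(l)): (2)·(-285.8) = -571.6 kJ
(iii) as written (H2SO3(aq) already on the product side): -608.8 kJ
(iv) as written (SO3(g) already on the product side): -395.7 kJ
ΔH°rxn = (+593.6) + (-571.6) + (-608.8) + (-395.7) = -982.5 kJ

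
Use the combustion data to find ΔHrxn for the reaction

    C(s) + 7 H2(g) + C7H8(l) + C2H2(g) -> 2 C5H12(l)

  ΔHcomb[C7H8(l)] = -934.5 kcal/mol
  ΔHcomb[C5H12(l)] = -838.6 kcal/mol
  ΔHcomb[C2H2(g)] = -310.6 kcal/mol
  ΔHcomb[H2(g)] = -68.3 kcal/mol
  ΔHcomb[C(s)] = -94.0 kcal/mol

ΔHrxn = -140.0 kcal/mol

Using ΔH = Σ nΔHc°(reactants) − Σ nΔHc°(products):
= [1·(-94.0) + 7·(-68.3) + 1·(-934.5) + 1·(-310.6)] − [2·(-838.6)]
= -140.0 kcal/mol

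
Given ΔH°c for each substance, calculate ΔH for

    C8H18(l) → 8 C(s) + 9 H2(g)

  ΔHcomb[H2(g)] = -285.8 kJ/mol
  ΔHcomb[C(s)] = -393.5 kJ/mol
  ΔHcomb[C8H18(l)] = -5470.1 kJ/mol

ΔH = 250.1 kJ/mol

With combustion enthalpies, reactants minus products:
= [1·(-5470.1)] − [8·(-393.5) + 9·(-285.8)]
= 250.1 kJ/mol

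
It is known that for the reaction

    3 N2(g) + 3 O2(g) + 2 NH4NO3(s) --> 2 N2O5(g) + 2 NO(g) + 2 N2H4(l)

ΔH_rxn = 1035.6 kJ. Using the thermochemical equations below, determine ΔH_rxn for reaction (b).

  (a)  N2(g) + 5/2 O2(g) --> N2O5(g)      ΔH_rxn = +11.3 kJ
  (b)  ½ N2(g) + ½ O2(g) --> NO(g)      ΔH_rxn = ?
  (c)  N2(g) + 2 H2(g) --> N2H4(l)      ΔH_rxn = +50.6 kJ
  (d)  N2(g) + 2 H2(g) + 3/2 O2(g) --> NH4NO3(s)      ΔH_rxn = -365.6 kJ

ΔH_rxn = 90.3 kJ

(a) × 2: (2)·(+11.3) = +22.6 kJ
(b) × 2: contributes 2·x
(c) × 2: (2)·(+50.6) = +101.2 kJ
(d) reversed and × 2: (-2)·(-365.6) = +731.2 kJ
+1035.6 = (+22.6) + (+101.2) + (+731.2) + 2·x
x = (+1035.6 − (+855.0)) / (2) = 90.3 kJ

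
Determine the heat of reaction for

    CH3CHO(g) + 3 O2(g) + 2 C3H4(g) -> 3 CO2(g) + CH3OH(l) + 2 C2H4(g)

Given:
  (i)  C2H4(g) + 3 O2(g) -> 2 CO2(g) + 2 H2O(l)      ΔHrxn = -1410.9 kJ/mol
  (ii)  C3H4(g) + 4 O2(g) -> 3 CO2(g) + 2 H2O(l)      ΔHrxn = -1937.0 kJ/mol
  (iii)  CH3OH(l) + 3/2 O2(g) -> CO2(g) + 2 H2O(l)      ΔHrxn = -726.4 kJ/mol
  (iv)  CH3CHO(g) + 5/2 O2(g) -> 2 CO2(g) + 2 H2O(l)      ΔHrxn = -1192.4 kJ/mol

(i) reversed and × 2: (-2)·(-1410.9) = +2821.8 kJ/mol
(ii) × 2: (2)·(-1937.0) = -3874.0 kJ/mol
(iii) reversed: +726.4 kJ/mol
(iv) as written: -1192.4 kJ/mol
ΔHrxn = (+2821.8) + (-3874.0) + (+726.4) + (-1192.4) = -1518.2 kJ/mol

ΔHrxn = -1518.2 kJ/mol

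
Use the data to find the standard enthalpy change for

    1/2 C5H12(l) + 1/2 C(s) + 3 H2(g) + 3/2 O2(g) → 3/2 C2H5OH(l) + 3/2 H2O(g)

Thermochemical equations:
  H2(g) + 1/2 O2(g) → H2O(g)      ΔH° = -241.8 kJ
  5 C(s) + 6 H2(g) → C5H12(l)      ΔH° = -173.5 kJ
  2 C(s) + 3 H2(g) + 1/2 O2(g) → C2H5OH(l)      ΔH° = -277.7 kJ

equation 1 × 3/2 (scale by 3/2 for the 3/2 H2O(g)): (3/2)·(-241.8) = -362.7 kJ
equation 2 reversed and × 1/2 (reverse to put C5H12(l) on the reactant side; scale by 1/2 for the 1/2 C5H12(l)): (-1/2)·(-173.5) = +86.75 kJ
equation 3 × 3/2 (scale by 3/2 for the 3/2 C2H5OH(l)): (3/2)·(-277.7) = -416.55 kJ
Combining the equations, ΔH° = (3/2)·(-241.8) + (-1/2)·(-173.5) + (3/2)·(-277.7) = -692.5 kJ

ΔH° = -692.5 kJ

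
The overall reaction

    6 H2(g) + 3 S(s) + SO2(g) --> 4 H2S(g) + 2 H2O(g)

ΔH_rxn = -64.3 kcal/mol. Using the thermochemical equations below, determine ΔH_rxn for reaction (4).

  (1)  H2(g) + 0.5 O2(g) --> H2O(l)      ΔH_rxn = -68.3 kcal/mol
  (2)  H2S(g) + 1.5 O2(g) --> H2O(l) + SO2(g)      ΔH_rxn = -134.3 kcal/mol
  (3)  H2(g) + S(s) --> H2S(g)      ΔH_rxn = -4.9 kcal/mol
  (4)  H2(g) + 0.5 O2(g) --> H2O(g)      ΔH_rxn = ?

ΔH_rxn = -57.8 kcal/mol

(1) as written: -68.3 kcal/mol
(2) reversed: +134.3 kcal/mol
(3) × 3: (3)·(-4.9) = -14.7 kcal/mol
(4) × 2: contributes 2·x
-64.3 = (-68.3) + (+134.3) + (-14.7) + 2·x
x = (-64.3 − (+51.3)) / (2) = -57.8 kcal/mol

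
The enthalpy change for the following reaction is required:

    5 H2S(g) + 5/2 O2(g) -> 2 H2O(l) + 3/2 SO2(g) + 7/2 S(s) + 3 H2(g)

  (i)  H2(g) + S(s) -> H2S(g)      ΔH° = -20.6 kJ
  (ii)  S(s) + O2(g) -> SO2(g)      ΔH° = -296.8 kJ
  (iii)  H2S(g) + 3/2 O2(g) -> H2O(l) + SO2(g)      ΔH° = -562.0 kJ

(i) reversed and × 3: (-3)·(-20.6) = +61.8 kJ
(ii) reversed and × 1/2: (-1/2)·(-296.8) = +148.4 kJ
(iii) × 2: (2)·(-562.0) = -1124.0 kJ
By Hess's law, ΔH° = (-3)·(-20.6) + (-1/2)·(-296.8) + (2)·(-562.0) = -913.8 kJ

ΔH° = -913.8 kJ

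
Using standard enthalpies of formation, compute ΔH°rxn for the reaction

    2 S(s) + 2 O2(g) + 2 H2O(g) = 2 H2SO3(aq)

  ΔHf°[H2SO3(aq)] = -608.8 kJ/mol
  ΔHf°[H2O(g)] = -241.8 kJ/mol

Products: 2·(-608.8) = -1217.6
Reactants: 2·(+0.0) + 2·(+0.0) + 2·(-241.8) = -483.6
ΔH°rxn = (-1217.6) − (-483.6) = -734.0 kJ/mol

ΔH°rxn = -734.0 kJ/mol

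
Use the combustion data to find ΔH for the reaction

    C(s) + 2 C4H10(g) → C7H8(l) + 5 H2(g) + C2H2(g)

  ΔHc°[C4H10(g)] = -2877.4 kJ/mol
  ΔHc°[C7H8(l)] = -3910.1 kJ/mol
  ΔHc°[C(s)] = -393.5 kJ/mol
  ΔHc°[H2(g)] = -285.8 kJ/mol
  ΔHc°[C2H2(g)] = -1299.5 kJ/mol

Using ΔH = Σ nΔHc°(reactants) − Σ nΔHc°(products):
= [1·(-393.5) + 2·(-2877.4)] − [1·(-3910.1) + 5·(-285.8) + 1·(-1299.5)]
= 490.3 kJ/mol

ΔH = 490.3 kJ/mol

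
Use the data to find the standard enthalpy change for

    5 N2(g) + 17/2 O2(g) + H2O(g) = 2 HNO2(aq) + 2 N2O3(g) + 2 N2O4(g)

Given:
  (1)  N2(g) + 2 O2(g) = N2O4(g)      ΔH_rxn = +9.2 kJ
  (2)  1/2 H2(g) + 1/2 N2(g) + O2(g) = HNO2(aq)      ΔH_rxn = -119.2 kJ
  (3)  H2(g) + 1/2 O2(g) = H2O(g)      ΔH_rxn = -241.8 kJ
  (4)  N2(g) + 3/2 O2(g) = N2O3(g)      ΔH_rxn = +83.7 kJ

(1) × 2: (2)·(+9.2) = +18.4 kJ
(2) × 2: (2)·(-119.2) = -238.4 kJ
(3) reversed: +241.8 kJ
(4) × 2: (2)·(+83.7) = +167.4 kJ
Combining the equations, ΔH_rxn = (2)·(+9.2) + (2)·(-119.2) + (-1)·(-241.8) + (2)·(+83.7) = 189.2 kJ

ΔH_rxn = 189.2 kJ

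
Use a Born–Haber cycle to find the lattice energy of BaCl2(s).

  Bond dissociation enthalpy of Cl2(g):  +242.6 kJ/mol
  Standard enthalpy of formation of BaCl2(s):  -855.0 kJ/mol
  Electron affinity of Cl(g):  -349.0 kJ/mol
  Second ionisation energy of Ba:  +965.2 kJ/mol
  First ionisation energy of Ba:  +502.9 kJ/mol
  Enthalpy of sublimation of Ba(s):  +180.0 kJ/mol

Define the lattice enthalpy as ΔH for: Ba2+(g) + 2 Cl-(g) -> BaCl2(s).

U = -2047.7 kJ/mol

ΔHf° = 1·ΔHsub + 1·(ΣIE) + 1·D(Cl2) + 2·EA + U
-855.0 = 1·(+180.0) + 1·(+1468.1) + 1·(+242.6) + 2·(-349.0) + U
U = -855.0 − (+1192.7) = -2047.7 kJ/mol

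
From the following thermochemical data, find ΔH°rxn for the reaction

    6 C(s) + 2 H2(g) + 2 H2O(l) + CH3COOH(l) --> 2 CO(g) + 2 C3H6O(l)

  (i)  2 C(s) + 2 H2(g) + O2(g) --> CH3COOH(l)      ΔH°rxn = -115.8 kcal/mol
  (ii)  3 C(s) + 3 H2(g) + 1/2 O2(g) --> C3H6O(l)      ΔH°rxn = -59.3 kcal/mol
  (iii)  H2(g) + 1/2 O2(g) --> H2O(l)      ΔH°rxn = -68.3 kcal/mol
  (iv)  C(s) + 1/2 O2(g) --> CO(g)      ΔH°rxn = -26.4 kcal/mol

(i) reversed: +115.8 kcal/mol
(ii) × 2: (2)·(-59.3) = -118.6 kcal/mol
(iii) reversed and × 2: (-2)·(-68.3) = +136.6 kcal/mol
(iv) × 2: (2)·(-26.4) = -52.8 kcal/mol
Summing the manipulated equations, ΔH°rxn = (-1)·(-115.8) + (2)·(-59.3) + (-2)·(-68.3) + (2)·(-26.4) = 81.0 kcal/mol

ΔH°rxn = 81.0 kcal/mol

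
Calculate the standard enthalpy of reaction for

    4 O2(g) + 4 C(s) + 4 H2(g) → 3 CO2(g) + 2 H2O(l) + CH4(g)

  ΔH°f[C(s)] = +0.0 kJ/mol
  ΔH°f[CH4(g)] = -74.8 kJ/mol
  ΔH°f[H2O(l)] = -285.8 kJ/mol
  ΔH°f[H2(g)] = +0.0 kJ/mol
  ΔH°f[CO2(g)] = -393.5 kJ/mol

Products: 3·(-393.5) + 2·(-285.8) + 1·(-74.8) = -1826.9
Reactants: 4·(+0.0) + 4·(+0.0) + 4·(+0.0) = +0.0
ΔHrxn = (-1826.9) − (+0.0) = -1826.9 kJ/mol

ΔHrxn = -1826.9 kJ/mol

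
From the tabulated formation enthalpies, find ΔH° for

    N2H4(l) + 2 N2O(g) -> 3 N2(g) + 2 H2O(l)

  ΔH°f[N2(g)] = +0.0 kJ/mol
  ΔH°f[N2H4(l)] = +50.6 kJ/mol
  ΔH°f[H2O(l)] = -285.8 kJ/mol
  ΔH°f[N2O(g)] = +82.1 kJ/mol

Products: 3·(+0.0) + 2·(-285.8) = -571.6
Reactants: 1·(+50.6) + 2·(+82.1) = +214.8
ΔH° = (-571.6) − (+214.8) = -786.4 kJ/mol

ΔH° = -786.4 kJ/mol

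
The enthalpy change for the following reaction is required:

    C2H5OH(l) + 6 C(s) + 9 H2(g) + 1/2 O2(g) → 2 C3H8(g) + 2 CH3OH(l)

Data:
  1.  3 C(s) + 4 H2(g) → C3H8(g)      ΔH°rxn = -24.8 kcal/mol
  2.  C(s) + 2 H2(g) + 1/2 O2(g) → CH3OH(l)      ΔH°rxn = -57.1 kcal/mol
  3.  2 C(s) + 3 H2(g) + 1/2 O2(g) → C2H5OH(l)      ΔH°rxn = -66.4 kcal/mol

eq. 1 × 2: (2)·(-24.8) = -49.6 kcal/mol
eq. 2 × 2: (2)·(-57.1) = -114.2 kcal/mol
eq. 3 reversed: +66.4 kcal/mol
ΔH°rxn = (2)·(-24.8) + (2)·(-57.1) + (-1)·(-66.4) = -97.4 kcal/mol

ΔH°rxn = -97.4 kcal/mol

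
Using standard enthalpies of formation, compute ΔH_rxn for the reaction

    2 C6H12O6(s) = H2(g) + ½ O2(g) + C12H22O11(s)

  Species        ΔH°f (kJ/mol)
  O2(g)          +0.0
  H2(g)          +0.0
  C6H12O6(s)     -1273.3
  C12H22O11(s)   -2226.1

Products: 1·(+0.0) + 1/2·(+0.0) + 1·(-2226.1) = -2226.1
Reactants: 2·(-1273.3) = -2546.6
ΔH_rxn = (-2226.1) − (-2546.6) = 320.5 kJ/mol

ΔH_rxn = 320.5 kJ/mol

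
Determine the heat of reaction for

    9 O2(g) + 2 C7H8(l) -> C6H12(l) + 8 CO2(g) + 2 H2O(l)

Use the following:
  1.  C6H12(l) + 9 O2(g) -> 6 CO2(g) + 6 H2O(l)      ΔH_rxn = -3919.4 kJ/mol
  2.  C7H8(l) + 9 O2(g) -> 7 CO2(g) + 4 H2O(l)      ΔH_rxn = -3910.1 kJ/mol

eq. 1 reversed (C6H12(l) must end up as a product): +3919.4 kJ/mol
eq. 2 × 2 (×2 to match 2 C7H8(l) in the target): (2)·(-3910.1) = -7820.2 kJ/mol
By Hess's law, ΔH_rxn = (+3919.4) + (-7820.2) = -3900.8 kJ/mol

ΔH_rxn = -3900.8 kJ/mol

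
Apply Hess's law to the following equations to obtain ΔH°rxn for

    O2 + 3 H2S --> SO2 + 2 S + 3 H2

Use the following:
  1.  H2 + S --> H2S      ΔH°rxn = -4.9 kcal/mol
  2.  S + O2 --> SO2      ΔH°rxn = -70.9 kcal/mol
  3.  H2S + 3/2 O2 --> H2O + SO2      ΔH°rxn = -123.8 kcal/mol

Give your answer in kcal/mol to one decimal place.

ΔH°rxn = -56.2 kcal/mol

eq. 1 reversed and × 3: (-3)·(-4.9) = +14.7 kcal/mol
eq. 2 as written: -70.9 kcal/mol
eq. 3: not needed.
Since enthalpy is a state function, ΔH°rxn = (-3)·(-4.9) + (1)·(-70.9) = -56.2 kcal/mol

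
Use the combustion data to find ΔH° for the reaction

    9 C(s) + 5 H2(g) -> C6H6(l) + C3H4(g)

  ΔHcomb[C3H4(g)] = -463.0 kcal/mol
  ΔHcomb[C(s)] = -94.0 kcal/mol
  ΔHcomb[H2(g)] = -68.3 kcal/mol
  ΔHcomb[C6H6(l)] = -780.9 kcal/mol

ΔH° = 56.4 kcal/mol

Using ΔH = Σ nΔHc°(reactants) − Σ nΔHc°(products):
= [9·(-94.0) + 5·(-68.3)] − [1·(-780.9) + 1·(-463.0)]
= 56.4 kcal/mol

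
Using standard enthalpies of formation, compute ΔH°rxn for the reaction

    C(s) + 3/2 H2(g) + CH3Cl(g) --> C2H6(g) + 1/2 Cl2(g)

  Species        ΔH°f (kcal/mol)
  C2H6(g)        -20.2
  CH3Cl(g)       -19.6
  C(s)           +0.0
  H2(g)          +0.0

ΔH°rxn = -0.6 kcal/mol

ΔH°rxn = Σ nΔHf°(products) − Σ nΔHf°(reactants).
Products: 1·(-20.2) + 1/2·(+0.0) = -20.2
Reactants: 1·(+0.0) + 3/2·(+0.0) + 1·(-19.6) = -19.6
ΔH°rxn = (-20.2) − (-19.6) = -0.6 kcal/mol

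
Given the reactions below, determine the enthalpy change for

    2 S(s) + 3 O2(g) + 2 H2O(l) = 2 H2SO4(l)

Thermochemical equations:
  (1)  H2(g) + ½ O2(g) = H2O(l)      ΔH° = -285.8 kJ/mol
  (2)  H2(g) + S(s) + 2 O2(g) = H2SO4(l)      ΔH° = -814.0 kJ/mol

(1) reversed and × 2: (-2)·(-285.8) = +571.6 kJ/mol
(2) × 2: (2)·(-814.0) = -1628.0 kJ/mol
ΔH° = (+571.6) + (-1628.0) = -1056.4 kJ/mol

ΔH° = -1056.4 kJ/mol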